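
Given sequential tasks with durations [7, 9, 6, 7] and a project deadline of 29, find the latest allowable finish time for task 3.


LF(activity 3) = deadline - sum of successor durations
Successors: activities 4 through 4 with durations [7]
Sum of successor durations = 7
LF = 29 - 7 = 22

22


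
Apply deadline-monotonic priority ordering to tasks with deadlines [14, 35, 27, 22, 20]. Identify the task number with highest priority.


Sort tasks by relative deadline (ascending):
  Task 1: deadline = 14
  Task 5: deadline = 20
  Task 4: deadline = 22
  Task 3: deadline = 27
  Task 2: deadline = 35
Priority order (highest first): [1, 5, 4, 3, 2]
Highest priority task = 1

1


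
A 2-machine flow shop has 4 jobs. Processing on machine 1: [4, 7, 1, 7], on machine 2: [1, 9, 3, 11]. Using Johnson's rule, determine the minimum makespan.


Apply Johnson's rule:
  Group 1 (a <= b): [(3, 1, 3), (2, 7, 9), (4, 7, 11)]
  Group 2 (a > b): [(1, 4, 1)]
Optimal job order: [3, 2, 4, 1]
Schedule:
  Job 3: M1 done at 1, M2 done at 4
  Job 2: M1 done at 8, M2 done at 17
  Job 4: M1 done at 15, M2 done at 28
  Job 1: M1 done at 19, M2 done at 29
Makespan = 29

29


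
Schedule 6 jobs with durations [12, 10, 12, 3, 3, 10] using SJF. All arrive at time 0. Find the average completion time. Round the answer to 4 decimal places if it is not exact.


SJF order (ascending): [3, 3, 10, 10, 12, 12]
Completion times:
  Job 1: burst=3, C=3
  Job 2: burst=3, C=6
  Job 3: burst=10, C=16
  Job 4: burst=10, C=26
  Job 5: burst=12, C=38
  Job 6: burst=12, C=50
Average completion = 139/6 = 23.1667

23.1667


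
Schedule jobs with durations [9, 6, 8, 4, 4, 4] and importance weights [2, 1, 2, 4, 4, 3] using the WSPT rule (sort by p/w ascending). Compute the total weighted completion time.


Compute p/w ratios and sort ascending (WSPT): [(4, 4), (4, 4), (4, 3), (8, 2), (9, 2), (6, 1)]
Compute weighted completion times:
  Job (p=4,w=4): C=4, w*C=4*4=16
  Job (p=4,w=4): C=8, w*C=4*8=32
  Job (p=4,w=3): C=12, w*C=3*12=36
  Job (p=8,w=2): C=20, w*C=2*20=40
  Job (p=9,w=2): C=29, w*C=2*29=58
  Job (p=6,w=1): C=35, w*C=1*35=35
Total weighted completion time = 217

217


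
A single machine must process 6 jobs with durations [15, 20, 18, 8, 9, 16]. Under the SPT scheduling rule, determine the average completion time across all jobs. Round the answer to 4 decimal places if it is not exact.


Sort jobs by processing time (SPT order): [8, 9, 15, 16, 18, 20]
Compute completion times sequentially:
  Job 1: processing = 8, completes at 8
  Job 2: processing = 9, completes at 17
  Job 3: processing = 15, completes at 32
  Job 4: processing = 16, completes at 48
  Job 5: processing = 18, completes at 66
  Job 6: processing = 20, completes at 86
Sum of completion times = 257
Average completion time = 257/6 = 42.8333

42.8333


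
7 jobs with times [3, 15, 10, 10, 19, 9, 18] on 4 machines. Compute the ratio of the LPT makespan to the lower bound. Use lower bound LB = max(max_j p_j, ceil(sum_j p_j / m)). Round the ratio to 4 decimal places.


LPT order: [19, 18, 15, 10, 10, 9, 3]
Machine loads after assignment: [19, 21, 24, 20]
LPT makespan = 24
Lower bound = max(max_job, ceil(total/4)) = max(19, 21) = 21
Ratio = 24 / 21 = 1.1429

1.1429


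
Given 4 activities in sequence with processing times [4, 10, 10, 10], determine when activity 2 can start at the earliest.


Activity 2 starts after activities 1 through 1 complete.
Predecessor durations: [4]
ES = 4 = 4

4


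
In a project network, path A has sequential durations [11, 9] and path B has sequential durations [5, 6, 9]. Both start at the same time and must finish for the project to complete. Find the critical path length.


Path A total = 11 + 9 = 20
Path B total = 5 + 6 + 9 = 20
Critical path = longest path = max(20, 20) = 20

20


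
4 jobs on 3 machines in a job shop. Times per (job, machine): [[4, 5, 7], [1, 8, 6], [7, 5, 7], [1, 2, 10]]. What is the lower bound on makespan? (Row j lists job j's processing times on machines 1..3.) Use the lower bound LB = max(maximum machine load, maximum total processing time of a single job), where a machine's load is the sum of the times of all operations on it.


Machine loads:
  Machine 1: 4 + 1 + 7 + 1 = 13
  Machine 2: 5 + 8 + 5 + 2 = 20
  Machine 3: 7 + 6 + 7 + 10 = 30
Max machine load = 30
Job totals:
  Job 1: 16
  Job 2: 15
  Job 3: 19
  Job 4: 13
Max job total = 19
Lower bound = max(30, 19) = 30

30


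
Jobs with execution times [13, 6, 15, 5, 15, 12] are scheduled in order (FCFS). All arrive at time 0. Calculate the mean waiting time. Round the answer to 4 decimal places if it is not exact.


FCFS order (as given): [13, 6, 15, 5, 15, 12]
Waiting times:
  Job 1: wait = 0
  Job 2: wait = 13
  Job 3: wait = 19
  Job 4: wait = 34
  Job 5: wait = 39
  Job 6: wait = 54
Sum of waiting times = 159
Average waiting time = 159/6 = 26.5

26.5


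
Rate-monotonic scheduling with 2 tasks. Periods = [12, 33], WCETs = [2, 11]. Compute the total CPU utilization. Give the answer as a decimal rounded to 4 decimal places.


Compute individual utilizations (exact fractions):
  Task 1: C/T = 2/12 = 1/6 (approx. 0.1667)
  Task 2: C/T = 11/33 = 1/3 (approx. 0.3333)
Total utilization U = 1/6 + 1/3 = 1/2
Rounded to 4 decimal places: U = 0.5000
RM (Liu & Layland) bound for 2 tasks = 0.828427; compare with U = 1/2 (approx. 0.500000)
U <= bound, so schedulable by RM sufficient condition.

0.5000


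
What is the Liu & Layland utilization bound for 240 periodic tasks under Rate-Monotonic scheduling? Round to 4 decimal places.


Compute 2^(1/240) = 1.0028922879
Subtract 1: 1.0028922879 - 1 = 0.0028922879
Multiply by n: 240 * 0.0028922879 = 0.6941490960
Round to 4 dp: 0.6941

0.6941


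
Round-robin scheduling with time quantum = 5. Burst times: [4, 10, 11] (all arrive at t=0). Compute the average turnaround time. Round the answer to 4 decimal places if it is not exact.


Time quantum = 5
Execution trace:
  J1 runs 4 units, time = 4
  J2 runs 5 units, time = 9
  J3 runs 5 units, time = 14
  J2 runs 5 units, time = 19
  J3 runs 5 units, time = 24
  J3 runs 1 units, time = 25
Finish times: [4, 19, 25]
Average turnaround = 48/3 = 16.0

16.0


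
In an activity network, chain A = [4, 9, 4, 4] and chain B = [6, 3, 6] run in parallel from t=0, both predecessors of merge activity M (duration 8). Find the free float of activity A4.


ES(A4) = sum of predecessors on chain A = 17
EF(A4) = ES + duration = 17 + 4 = 21
Successor of A4 is M. ES(M) = max(sum(A), sum(B)) = max(21, 15) = 21
Free float = ES(successor) - EF(current) = 21 - 21 = 0

0


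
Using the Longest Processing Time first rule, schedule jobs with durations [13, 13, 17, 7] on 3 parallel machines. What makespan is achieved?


Sort jobs in decreasing order (LPT): [17, 13, 13, 7]
Assign each job to the least loaded machine:
  Machine 1: jobs [17], load = 17
  Machine 2: jobs [13, 7], load = 20
  Machine 3: jobs [13], load = 13
Makespan = max load = 20

20


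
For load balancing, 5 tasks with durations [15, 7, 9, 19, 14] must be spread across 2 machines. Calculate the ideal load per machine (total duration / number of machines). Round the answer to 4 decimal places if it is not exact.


Total processing time = 15 + 7 + 9 + 19 + 14 = 64
Number of machines = 2
Ideal balanced load = 64 / 2 = 32.0

32.0


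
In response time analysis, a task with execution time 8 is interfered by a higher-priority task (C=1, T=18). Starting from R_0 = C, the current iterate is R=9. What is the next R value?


R_next = C + ceil(R_prev / T_hp) * C_hp
ceil(9 / 18) = ceil(0.5) = 1
Interference = 1 * 1 = 1
R_next = 8 + 1 = 9
R_next = R_prev, so the iteration has converged (response time = 9).

9


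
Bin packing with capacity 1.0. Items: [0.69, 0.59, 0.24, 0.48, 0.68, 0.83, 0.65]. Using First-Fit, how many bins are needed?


Place items sequentially using First-Fit:
  Item 0.69 -> new Bin 1
  Item 0.59 -> new Bin 2
  Item 0.24 -> Bin 1 (now 0.93)
  Item 0.48 -> new Bin 3
  Item 0.68 -> new Bin 4
  Item 0.83 -> new Bin 5
  Item 0.65 -> new Bin 6
Total bins used = 6

6


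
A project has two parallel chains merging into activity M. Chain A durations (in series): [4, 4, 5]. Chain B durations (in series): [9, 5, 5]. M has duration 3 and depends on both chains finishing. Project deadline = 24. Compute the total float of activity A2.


Forward pass: ES(A2) = sum of predecessors on chain A = 4
EF = ES + duration = 4 + 4 = 8
Backward pass: LF(M) = deadline = 24; LS(M) = 24 - 3 = 21
LF(A2) = LS(M) - sum(successors on chain A) = 21 - 5 = 16
LS = LF - duration = 16 - 4 = 12
Total float = LS - ES = 12 - 4 = 8

8


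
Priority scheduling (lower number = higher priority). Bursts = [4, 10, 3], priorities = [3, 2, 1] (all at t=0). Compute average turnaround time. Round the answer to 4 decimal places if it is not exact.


Sort by priority (ascending = highest first):
Order: [(1, 3), (2, 10), (3, 4)]
Completion times:
  Priority 1, burst=3, C=3
  Priority 2, burst=10, C=13
  Priority 3, burst=4, C=17
Average turnaround = 33/3 = 11.0

11.0


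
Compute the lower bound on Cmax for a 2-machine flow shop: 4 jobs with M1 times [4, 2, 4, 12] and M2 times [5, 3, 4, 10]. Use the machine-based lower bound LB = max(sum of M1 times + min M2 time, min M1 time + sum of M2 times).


LB1 = sum(M1 times) + min(M2 times) = 22 + 3 = 25
LB2 = min(M1 times) + sum(M2 times) = 2 + 22 = 24
Lower bound = max(LB1, LB2) = max(25, 24) = 25

25


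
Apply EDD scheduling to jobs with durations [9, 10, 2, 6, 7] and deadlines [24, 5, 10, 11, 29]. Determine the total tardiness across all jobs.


Sort by due date (EDD order): [(10, 5), (2, 10), (6, 11), (9, 24), (7, 29)]
Compute completion times and tardiness:
  Job 1: p=10, d=5, C=10, tardiness=max(0,10-5)=5
  Job 2: p=2, d=10, C=12, tardiness=max(0,12-10)=2
  Job 3: p=6, d=11, C=18, tardiness=max(0,18-11)=7
  Job 4: p=9, d=24, C=27, tardiness=max(0,27-24)=3
  Job 5: p=7, d=29, C=34, tardiness=max(0,34-29)=5
Total tardiness = 22

22


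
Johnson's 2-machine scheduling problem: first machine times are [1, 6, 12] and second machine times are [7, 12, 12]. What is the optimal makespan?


Apply Johnson's rule:
  Group 1 (a <= b): [(1, 1, 7), (2, 6, 12), (3, 12, 12)]
  Group 2 (a > b): []
Optimal job order: [1, 2, 3]
Schedule:
  Job 1: M1 done at 1, M2 done at 8
  Job 2: M1 done at 7, M2 done at 20
  Job 3: M1 done at 19, M2 done at 32
Makespan = 32

32


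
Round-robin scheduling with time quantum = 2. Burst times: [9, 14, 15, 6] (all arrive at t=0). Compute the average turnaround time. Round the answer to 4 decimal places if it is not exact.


Time quantum = 2
Execution trace:
  J1 runs 2 units, time = 2
  J2 runs 2 units, time = 4
  J3 runs 2 units, time = 6
  J4 runs 2 units, time = 8
  J1 runs 2 units, time = 10
  J2 runs 2 units, time = 12
  J3 runs 2 units, time = 14
  J4 runs 2 units, time = 16
  J1 runs 2 units, time = 18
  J2 runs 2 units, time = 20
  J3 runs 2 units, time = 22
  J4 runs 2 units, time = 24
  J1 runs 2 units, time = 26
  J2 runs 2 units, time = 28
  J3 runs 2 units, time = 30
  J1 runs 1 units, time = 31
  J2 runs 2 units, time = 33
  J3 runs 2 units, time = 35
  J2 runs 2 units, time = 37
  J3 runs 2 units, time = 39
  J2 runs 2 units, time = 41
  J3 runs 2 units, time = 43
  J3 runs 1 units, time = 44
Finish times: [31, 41, 44, 24]
Average turnaround = 140/4 = 35.0

35.0


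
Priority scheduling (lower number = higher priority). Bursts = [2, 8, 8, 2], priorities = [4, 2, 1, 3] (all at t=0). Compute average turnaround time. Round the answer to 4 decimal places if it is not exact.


Sort by priority (ascending = highest first):
Order: [(1, 8), (2, 8), (3, 2), (4, 2)]
Completion times:
  Priority 1, burst=8, C=8
  Priority 2, burst=8, C=16
  Priority 3, burst=2, C=18
  Priority 4, burst=2, C=20
Average turnaround = 62/4 = 15.5

15.5


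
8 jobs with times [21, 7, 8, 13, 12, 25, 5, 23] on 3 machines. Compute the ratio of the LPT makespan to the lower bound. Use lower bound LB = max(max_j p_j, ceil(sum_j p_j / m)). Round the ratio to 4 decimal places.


LPT order: [25, 23, 21, 13, 12, 8, 7, 5]
Machine loads after assignment: [40, 35, 39]
LPT makespan = 40
Lower bound = max(max_job, ceil(total/3)) = max(25, 38) = 38
Ratio = 40 / 38 = 1.0526

1.0526


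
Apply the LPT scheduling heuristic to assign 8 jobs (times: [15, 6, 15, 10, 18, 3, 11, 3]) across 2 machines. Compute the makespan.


Sort jobs in decreasing order (LPT): [18, 15, 15, 11, 10, 6, 3, 3]
Assign each job to the least loaded machine:
  Machine 1: jobs [18, 11, 10, 3], load = 42
  Machine 2: jobs [15, 15, 6, 3], load = 39
Makespan = max load = 42

42


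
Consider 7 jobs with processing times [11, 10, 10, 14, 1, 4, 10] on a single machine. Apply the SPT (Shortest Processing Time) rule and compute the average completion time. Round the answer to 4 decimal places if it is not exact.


Sort jobs by processing time (SPT order): [1, 4, 10, 10, 10, 11, 14]
Compute completion times sequentially:
  Job 1: processing = 1, completes at 1
  Job 2: processing = 4, completes at 5
  Job 3: processing = 10, completes at 15
  Job 4: processing = 10, completes at 25
  Job 5: processing = 10, completes at 35
  Job 6: processing = 11, completes at 46
  Job 7: processing = 14, completes at 60
Sum of completion times = 187
Average completion time = 187/7 = 26.7143

26.7143


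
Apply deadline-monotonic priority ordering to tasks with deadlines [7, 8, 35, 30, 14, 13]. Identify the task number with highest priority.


Sort tasks by relative deadline (ascending):
  Task 1: deadline = 7
  Task 2: deadline = 8
  Task 6: deadline = 13
  Task 5: deadline = 14
  Task 4: deadline = 30
  Task 3: deadline = 35
Priority order (highest first): [1, 2, 6, 5, 4, 3]
Highest priority task = 1

1


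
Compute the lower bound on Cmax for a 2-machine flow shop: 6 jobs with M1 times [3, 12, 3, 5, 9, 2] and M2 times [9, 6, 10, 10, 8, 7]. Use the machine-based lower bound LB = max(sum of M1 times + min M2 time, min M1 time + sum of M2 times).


LB1 = sum(M1 times) + min(M2 times) = 34 + 6 = 40
LB2 = min(M1 times) + sum(M2 times) = 2 + 50 = 52
Lower bound = max(LB1, LB2) = max(40, 52) = 52

52


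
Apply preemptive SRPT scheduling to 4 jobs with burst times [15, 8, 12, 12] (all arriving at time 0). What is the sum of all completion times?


Since all jobs arrive at t=0, SRPT equals SPT ordering.
SPT order: [8, 12, 12, 15]
Completion times:
  Job 1: p=8, C=8
  Job 2: p=12, C=20
  Job 3: p=12, C=32
  Job 4: p=15, C=47
Total completion time = 8 + 20 + 32 + 47 = 107

107


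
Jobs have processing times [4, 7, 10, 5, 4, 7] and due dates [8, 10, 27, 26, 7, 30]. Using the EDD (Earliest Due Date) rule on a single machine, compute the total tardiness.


Sort by due date (EDD order): [(4, 7), (4, 8), (7, 10), (5, 26), (10, 27), (7, 30)]
Compute completion times and tardiness:
  Job 1: p=4, d=7, C=4, tardiness=max(0,4-7)=0
  Job 2: p=4, d=8, C=8, tardiness=max(0,8-8)=0
  Job 3: p=7, d=10, C=15, tardiness=max(0,15-10)=5
  Job 4: p=5, d=26, C=20, tardiness=max(0,20-26)=0
  Job 5: p=10, d=27, C=30, tardiness=max(0,30-27)=3
  Job 6: p=7, d=30, C=37, tardiness=max(0,37-30)=7
Total tardiness = 15

15


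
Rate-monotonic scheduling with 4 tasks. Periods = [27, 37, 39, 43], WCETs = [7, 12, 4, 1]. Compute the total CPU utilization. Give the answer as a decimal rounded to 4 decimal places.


Compute individual utilizations (exact fractions):
  Task 1: C/T = 7/27 (approx. 0.2593)
  Task 2: C/T = 12/37 (approx. 0.3243)
  Task 3: C/T = 4/39 (approx. 0.1026)
  Task 4: C/T = 1/43 (approx. 0.0233)
Total utilization U = 7/27 + 12/37 + 4/39 + 1/43 = 396160/558441
Rounded to 4 decimal places: U = 0.7094
RM (Liu & Layland) bound for 4 tasks = 0.756828; compare with U = 396160/558441 (approx. 0.709404)
U <= bound, so schedulable by RM sufficient condition.

0.7094


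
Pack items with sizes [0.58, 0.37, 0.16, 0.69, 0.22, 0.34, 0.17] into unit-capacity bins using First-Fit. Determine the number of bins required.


Place items sequentially using First-Fit:
  Item 0.58 -> new Bin 1
  Item 0.37 -> Bin 1 (now 0.95)
  Item 0.16 -> new Bin 2
  Item 0.69 -> Bin 2 (now 0.85)
  Item 0.22 -> new Bin 3
  Item 0.34 -> Bin 3 (now 0.56)
  Item 0.17 -> Bin 3 (now 0.73)
Total bins used = 3

3


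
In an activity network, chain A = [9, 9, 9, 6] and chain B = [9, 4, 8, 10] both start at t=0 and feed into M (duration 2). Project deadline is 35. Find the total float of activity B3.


Forward pass: ES(B3) = sum of predecessors on chain B = 13
EF = ES + duration = 13 + 8 = 21
Backward pass: LF(M) = deadline = 35; LS(M) = 35 - 2 = 33
LF(B3) = LS(M) - sum(successors on chain B) = 33 - 10 = 23
LS = LF - duration = 23 - 8 = 15
Total float = LS - ES = 15 - 13 = 2

2


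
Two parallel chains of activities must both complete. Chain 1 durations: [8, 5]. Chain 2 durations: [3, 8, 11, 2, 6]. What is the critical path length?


Path A total = 8 + 5 = 13
Path B total = 3 + 8 + 11 + 2 + 6 = 30
Critical path = longest path = max(13, 30) = 30

30


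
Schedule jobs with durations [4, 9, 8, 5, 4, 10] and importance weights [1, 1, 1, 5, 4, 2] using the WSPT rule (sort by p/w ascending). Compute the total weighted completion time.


Compute p/w ratios and sort ascending (WSPT): [(5, 5), (4, 4), (4, 1), (10, 2), (8, 1), (9, 1)]
Compute weighted completion times:
  Job (p=5,w=5): C=5, w*C=5*5=25
  Job (p=4,w=4): C=9, w*C=4*9=36
  Job (p=4,w=1): C=13, w*C=1*13=13
  Job (p=10,w=2): C=23, w*C=2*23=46
  Job (p=8,w=1): C=31, w*C=1*31=31
  Job (p=9,w=1): C=40, w*C=1*40=40
Total weighted completion time = 191

191


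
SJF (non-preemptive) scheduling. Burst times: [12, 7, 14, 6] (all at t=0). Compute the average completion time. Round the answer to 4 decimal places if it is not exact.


SJF order (ascending): [6, 7, 12, 14]
Completion times:
  Job 1: burst=6, C=6
  Job 2: burst=7, C=13
  Job 3: burst=12, C=25
  Job 4: burst=14, C=39
Average completion = 83/4 = 20.75

20.75


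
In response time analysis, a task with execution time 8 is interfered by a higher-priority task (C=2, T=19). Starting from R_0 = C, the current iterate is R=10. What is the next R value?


R_next = C + ceil(R_prev / T_hp) * C_hp
ceil(10 / 19) = ceil(0.5263) = 1
Interference = 1 * 2 = 2
R_next = 8 + 2 = 10
R_next = R_prev, so the iteration has converged (response time = 10).

10


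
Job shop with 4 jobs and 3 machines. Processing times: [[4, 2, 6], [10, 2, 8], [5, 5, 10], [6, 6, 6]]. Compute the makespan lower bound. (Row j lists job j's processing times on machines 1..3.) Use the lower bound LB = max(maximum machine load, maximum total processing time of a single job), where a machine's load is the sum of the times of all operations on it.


Machine loads:
  Machine 1: 4 + 10 + 5 + 6 = 25
  Machine 2: 2 + 2 + 5 + 6 = 15
  Machine 3: 6 + 8 + 10 + 6 = 30
Max machine load = 30
Job totals:
  Job 1: 12
  Job 2: 20
  Job 3: 20
  Job 4: 18
Max job total = 20
Lower bound = max(30, 20) = 30

30


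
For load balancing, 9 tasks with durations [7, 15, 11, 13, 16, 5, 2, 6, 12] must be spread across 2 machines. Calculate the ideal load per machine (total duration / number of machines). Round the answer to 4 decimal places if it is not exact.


Total processing time = 7 + 15 + 11 + 13 + 16 + 5 + 2 + 6 + 12 = 87
Number of machines = 2
Ideal balanced load = 87 / 2 = 43.5

43.5


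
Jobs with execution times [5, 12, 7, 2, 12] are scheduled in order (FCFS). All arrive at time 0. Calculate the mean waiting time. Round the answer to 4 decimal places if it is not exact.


FCFS order (as given): [5, 12, 7, 2, 12]
Waiting times:
  Job 1: wait = 0
  Job 2: wait = 5
  Job 3: wait = 17
  Job 4: wait = 24
  Job 5: wait = 26
Sum of waiting times = 72
Average waiting time = 72/5 = 14.4

14.4


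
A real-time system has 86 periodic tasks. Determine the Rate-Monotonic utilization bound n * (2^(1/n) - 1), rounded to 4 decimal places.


Compute 2^(1/86) = 1.0080924190
Subtract 1: 1.0080924190 - 1 = 0.0080924190
Multiply by n: 86 * 0.0080924190 = 0.6959480340
Round to 4 dp: 0.6959

0.6959


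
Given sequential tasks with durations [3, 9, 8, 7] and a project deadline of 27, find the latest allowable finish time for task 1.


LF(activity 1) = deadline - sum of successor durations
Successors: activities 2 through 4 with durations [9, 8, 7]
Sum of successor durations = 24
LF = 27 - 24 = 3

3


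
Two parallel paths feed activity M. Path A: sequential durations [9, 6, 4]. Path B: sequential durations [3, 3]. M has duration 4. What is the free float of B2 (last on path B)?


ES(B2) = sum of predecessors on chain B = 3
EF(B2) = ES + duration = 3 + 3 = 6
Successor of B2 is M. ES(M) = max(sum(A), sum(B)) = max(19, 6) = 19
Free float = ES(successor) - EF(current) = 19 - 6 = 13

13


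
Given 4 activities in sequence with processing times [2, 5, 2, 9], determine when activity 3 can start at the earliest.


Activity 3 starts after activities 1 through 2 complete.
Predecessor durations: [2, 5]
ES = 2 + 5 = 7

7


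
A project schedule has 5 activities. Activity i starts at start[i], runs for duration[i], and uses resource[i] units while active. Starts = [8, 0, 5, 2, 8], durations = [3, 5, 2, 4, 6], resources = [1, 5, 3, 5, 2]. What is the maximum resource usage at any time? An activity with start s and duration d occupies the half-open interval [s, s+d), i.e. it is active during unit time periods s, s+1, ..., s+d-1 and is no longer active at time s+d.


Each activity i is active on [start_i, start_i + duration_i).
Compute total resource usage per time slot:
  t=0: active resources = [5], total = 5
  t=1: active resources = [5], total = 5
  t=2: active resources = [5, 5], total = 10
  t=3: active resources = [5, 5], total = 10
  t=4: active resources = [5, 5], total = 10
  t=5: active resources = [3, 5], total = 8
  t=6: active resources = [3], total = 3
  t=7: active resources = [], total = 0
  t=8: active resources = [1, 2], total = 3
  t=9: active resources = [1, 2], total = 3
  t=10: active resources = [1, 2], total = 3
  t=11: active resources = [2], total = 2
  t=12: active resources = [2], total = 2
  t=13: active resources = [2], total = 2
Peak resource demand = 10

10


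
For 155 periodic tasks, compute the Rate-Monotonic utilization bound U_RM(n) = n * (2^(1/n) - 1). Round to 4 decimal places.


Compute 2^(1/155) = 1.0044819312
Subtract 1: 1.0044819312 - 1 = 0.0044819312
Multiply by n: 155 * 0.0044819312 = 0.6946993360
Round to 4 dp: 0.6947

0.6947


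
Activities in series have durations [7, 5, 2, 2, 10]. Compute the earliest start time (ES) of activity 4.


Activity 4 starts after activities 1 through 3 complete.
Predecessor durations: [7, 5, 2]
ES = 7 + 5 + 2 = 14

14


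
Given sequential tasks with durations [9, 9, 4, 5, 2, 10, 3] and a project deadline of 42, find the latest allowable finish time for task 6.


LF(activity 6) = deadline - sum of successor durations
Successors: activities 7 through 7 with durations [3]
Sum of successor durations = 3
LF = 42 - 3 = 39

39


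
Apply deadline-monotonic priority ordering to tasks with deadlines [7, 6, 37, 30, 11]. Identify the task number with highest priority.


Sort tasks by relative deadline (ascending):
  Task 2: deadline = 6
  Task 1: deadline = 7
  Task 5: deadline = 11
  Task 4: deadline = 30
  Task 3: deadline = 37
Priority order (highest first): [2, 1, 5, 4, 3]
Highest priority task = 2

2


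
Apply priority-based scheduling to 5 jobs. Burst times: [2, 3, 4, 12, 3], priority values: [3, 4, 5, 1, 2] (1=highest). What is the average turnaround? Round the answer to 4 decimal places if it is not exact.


Sort by priority (ascending = highest first):
Order: [(1, 12), (2, 3), (3, 2), (4, 3), (5, 4)]
Completion times:
  Priority 1, burst=12, C=12
  Priority 2, burst=3, C=15
  Priority 3, burst=2, C=17
  Priority 4, burst=3, C=20
  Priority 5, burst=4, C=24
Average turnaround = 88/5 = 17.6

17.6


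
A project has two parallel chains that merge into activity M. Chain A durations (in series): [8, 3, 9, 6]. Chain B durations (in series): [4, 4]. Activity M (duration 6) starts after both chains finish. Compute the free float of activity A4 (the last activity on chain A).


ES(A4) = sum of predecessors on chain A = 20
EF(A4) = ES + duration = 20 + 6 = 26
Successor of A4 is M. ES(M) = max(sum(A), sum(B)) = max(26, 8) = 26
Free float = ES(successor) - EF(current) = 26 - 26 = 0

0


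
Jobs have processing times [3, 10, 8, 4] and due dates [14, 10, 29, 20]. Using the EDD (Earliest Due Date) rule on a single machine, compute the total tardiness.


Sort by due date (EDD order): [(10, 10), (3, 14), (4, 20), (8, 29)]
Compute completion times and tardiness:
  Job 1: p=10, d=10, C=10, tardiness=max(0,10-10)=0
  Job 2: p=3, d=14, C=13, tardiness=max(0,13-14)=0
  Job 3: p=4, d=20, C=17, tardiness=max(0,17-20)=0
  Job 4: p=8, d=29, C=25, tardiness=max(0,25-29)=0
Total tardiness = 0

0


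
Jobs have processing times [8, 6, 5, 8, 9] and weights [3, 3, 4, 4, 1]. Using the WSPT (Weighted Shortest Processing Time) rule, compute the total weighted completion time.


Compute p/w ratios and sort ascending (WSPT): [(5, 4), (6, 3), (8, 4), (8, 3), (9, 1)]
Compute weighted completion times:
  Job (p=5,w=4): C=5, w*C=4*5=20
  Job (p=6,w=3): C=11, w*C=3*11=33
  Job (p=8,w=4): C=19, w*C=4*19=76
  Job (p=8,w=3): C=27, w*C=3*27=81
  Job (p=9,w=1): C=36, w*C=1*36=36
Total weighted completion time = 246

246


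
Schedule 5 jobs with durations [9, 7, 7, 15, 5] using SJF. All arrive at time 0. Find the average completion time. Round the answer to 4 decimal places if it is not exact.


SJF order (ascending): [5, 7, 7, 9, 15]
Completion times:
  Job 1: burst=5, C=5
  Job 2: burst=7, C=12
  Job 3: burst=7, C=19
  Job 4: burst=9, C=28
  Job 5: burst=15, C=43
Average completion = 107/5 = 21.4

21.4


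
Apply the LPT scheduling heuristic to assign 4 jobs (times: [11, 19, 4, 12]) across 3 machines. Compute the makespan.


Sort jobs in decreasing order (LPT): [19, 12, 11, 4]
Assign each job to the least loaded machine:
  Machine 1: jobs [19], load = 19
  Machine 2: jobs [12], load = 12
  Machine 3: jobs [11, 4], load = 15
Makespan = max load = 19

19


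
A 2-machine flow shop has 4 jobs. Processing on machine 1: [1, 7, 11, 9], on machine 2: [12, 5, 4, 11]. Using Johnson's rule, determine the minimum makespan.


Apply Johnson's rule:
  Group 1 (a <= b): [(1, 1, 12), (4, 9, 11)]
  Group 2 (a > b): [(2, 7, 5), (3, 11, 4)]
Optimal job order: [1, 4, 2, 3]
Schedule:
  Job 1: M1 done at 1, M2 done at 13
  Job 4: M1 done at 10, M2 done at 24
  Job 2: M1 done at 17, M2 done at 29
  Job 3: M1 done at 28, M2 done at 33
Makespan = 33

33


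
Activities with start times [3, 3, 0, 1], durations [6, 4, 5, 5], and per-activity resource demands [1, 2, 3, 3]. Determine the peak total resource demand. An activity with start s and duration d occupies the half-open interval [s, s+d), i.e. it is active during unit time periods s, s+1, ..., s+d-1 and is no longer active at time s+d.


Each activity i is active on [start_i, start_i + duration_i).
Compute total resource usage per time slot:
  t=0: active resources = [3], total = 3
  t=1: active resources = [3, 3], total = 6
  t=2: active resources = [3, 3], total = 6
  t=3: active resources = [1, 2, 3, 3], total = 9
  t=4: active resources = [1, 2, 3, 3], total = 9
  t=5: active resources = [1, 2, 3], total = 6
  t=6: active resources = [1, 2], total = 3
  t=7: active resources = [1], total = 1
  t=8: active resources = [1], total = 1
Peak resource demand = 9

9


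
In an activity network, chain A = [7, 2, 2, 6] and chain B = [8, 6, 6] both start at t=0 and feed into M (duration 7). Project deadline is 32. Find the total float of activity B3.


Forward pass: ES(B3) = sum of predecessors on chain B = 14
EF = ES + duration = 14 + 6 = 20
Backward pass: LF(M) = deadline = 32; LS(M) = 32 - 7 = 25
LF(B3) = LS(M) - sum(successors on chain B) = 25 - 0 = 25
LS = LF - duration = 25 - 6 = 19
Total float = LS - ES = 19 - 14 = 5

5


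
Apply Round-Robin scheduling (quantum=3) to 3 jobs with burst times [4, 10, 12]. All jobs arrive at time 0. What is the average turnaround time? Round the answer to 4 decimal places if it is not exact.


Time quantum = 3
Execution trace:
  J1 runs 3 units, time = 3
  J2 runs 3 units, time = 6
  J3 runs 3 units, time = 9
  J1 runs 1 units, time = 10
  J2 runs 3 units, time = 13
  J3 runs 3 units, time = 16
  J2 runs 3 units, time = 19
  J3 runs 3 units, time = 22
  J2 runs 1 units, time = 23
  J3 runs 3 units, time = 26
Finish times: [10, 23, 26]
Average turnaround = 59/3 = 19.6667

19.6667


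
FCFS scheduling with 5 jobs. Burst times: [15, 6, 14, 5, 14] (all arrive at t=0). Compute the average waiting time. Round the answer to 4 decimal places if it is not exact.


FCFS order (as given): [15, 6, 14, 5, 14]
Waiting times:
  Job 1: wait = 0
  Job 2: wait = 15
  Job 3: wait = 21
  Job 4: wait = 35
  Job 5: wait = 40
Sum of waiting times = 111
Average waiting time = 111/5 = 22.2

22.2


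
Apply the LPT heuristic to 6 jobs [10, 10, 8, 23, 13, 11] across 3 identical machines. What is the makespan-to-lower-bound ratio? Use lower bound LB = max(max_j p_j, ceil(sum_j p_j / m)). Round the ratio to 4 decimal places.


LPT order: [23, 13, 11, 10, 10, 8]
Machine loads after assignment: [23, 23, 29]
LPT makespan = 29
Lower bound = max(max_job, ceil(total/3)) = max(23, 25) = 25
Ratio = 29 / 25 = 1.16

1.16


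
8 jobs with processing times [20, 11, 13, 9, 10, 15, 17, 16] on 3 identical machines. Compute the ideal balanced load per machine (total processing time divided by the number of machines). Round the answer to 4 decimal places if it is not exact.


Total processing time = 20 + 11 + 13 + 9 + 10 + 15 + 17 + 16 = 111
Number of machines = 3
Ideal balanced load = 111 / 3 = 37.0

37.0


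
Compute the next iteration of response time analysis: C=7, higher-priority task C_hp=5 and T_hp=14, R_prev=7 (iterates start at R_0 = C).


R_next = C + ceil(R_prev / T_hp) * C_hp
ceil(7 / 14) = ceil(0.5) = 1
Interference = 1 * 5 = 5
R_next = 7 + 5 = 12

12


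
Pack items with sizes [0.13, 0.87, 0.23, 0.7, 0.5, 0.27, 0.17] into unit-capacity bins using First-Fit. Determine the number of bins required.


Place items sequentially using First-Fit:
  Item 0.13 -> new Bin 1
  Item 0.87 -> Bin 1 (now 1.0)
  Item 0.23 -> new Bin 2
  Item 0.7 -> Bin 2 (now 0.93)
  Item 0.5 -> new Bin 3
  Item 0.27 -> Bin 3 (now 0.77)
  Item 0.17 -> Bin 3 (now 0.94)
Total bins used = 3

3


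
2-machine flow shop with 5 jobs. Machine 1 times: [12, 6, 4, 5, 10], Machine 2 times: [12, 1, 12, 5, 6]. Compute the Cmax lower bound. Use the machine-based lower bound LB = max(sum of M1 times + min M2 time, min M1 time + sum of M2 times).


LB1 = sum(M1 times) + min(M2 times) = 37 + 1 = 38
LB2 = min(M1 times) + sum(M2 times) = 4 + 36 = 40
Lower bound = max(LB1, LB2) = max(38, 40) = 40

40


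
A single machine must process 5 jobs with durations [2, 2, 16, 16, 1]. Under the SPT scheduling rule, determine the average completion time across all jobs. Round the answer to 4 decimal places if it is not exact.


Sort jobs by processing time (SPT order): [1, 2, 2, 16, 16]
Compute completion times sequentially:
  Job 1: processing = 1, completes at 1
  Job 2: processing = 2, completes at 3
  Job 3: processing = 2, completes at 5
  Job 4: processing = 16, completes at 21
  Job 5: processing = 16, completes at 37
Sum of completion times = 67
Average completion time = 67/5 = 13.4

13.4


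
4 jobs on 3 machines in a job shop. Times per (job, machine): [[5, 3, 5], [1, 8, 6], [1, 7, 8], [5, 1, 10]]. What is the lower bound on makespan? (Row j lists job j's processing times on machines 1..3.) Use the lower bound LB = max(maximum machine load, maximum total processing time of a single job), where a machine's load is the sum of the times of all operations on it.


Machine loads:
  Machine 1: 5 + 1 + 1 + 5 = 12
  Machine 2: 3 + 8 + 7 + 1 = 19
  Machine 3: 5 + 6 + 8 + 10 = 29
Max machine load = 29
Job totals:
  Job 1: 13
  Job 2: 15
  Job 3: 16
  Job 4: 16
Max job total = 16
Lower bound = max(29, 16) = 29

29


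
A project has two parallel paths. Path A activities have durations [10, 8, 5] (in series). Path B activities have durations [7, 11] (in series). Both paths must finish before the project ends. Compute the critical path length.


Path A total = 10 + 8 + 5 = 23
Path B total = 7 + 11 = 18
Critical path = longest path = max(23, 18) = 23

23


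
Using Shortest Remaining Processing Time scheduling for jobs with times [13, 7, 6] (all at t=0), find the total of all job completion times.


Since all jobs arrive at t=0, SRPT equals SPT ordering.
SPT order: [6, 7, 13]
Completion times:
  Job 1: p=6, C=6
  Job 2: p=7, C=13
  Job 3: p=13, C=26
Total completion time = 6 + 13 + 26 = 45

45


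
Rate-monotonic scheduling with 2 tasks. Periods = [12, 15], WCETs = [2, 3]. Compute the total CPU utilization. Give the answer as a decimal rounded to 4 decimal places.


Compute individual utilizations (exact fractions):
  Task 1: C/T = 2/12 = 1/6 (approx. 0.1667)
  Task 2: C/T = 3/15 = 1/5 (approx. 0.2)
Total utilization U = 1/6 + 1/5 = 11/30
Rounded to 4 decimal places: U = 0.3667
RM (Liu & Layland) bound for 2 tasks = 0.828427; compare with U = 11/30 (approx. 0.366667)
U <= bound, so schedulable by RM sufficient condition.

0.3667


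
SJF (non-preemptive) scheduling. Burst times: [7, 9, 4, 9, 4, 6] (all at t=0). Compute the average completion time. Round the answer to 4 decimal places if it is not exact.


SJF order (ascending): [4, 4, 6, 7, 9, 9]
Completion times:
  Job 1: burst=4, C=4
  Job 2: burst=4, C=8
  Job 3: burst=6, C=14
  Job 4: burst=7, C=21
  Job 5: burst=9, C=30
  Job 6: burst=9, C=39
Average completion = 116/6 = 19.3333

19.3333


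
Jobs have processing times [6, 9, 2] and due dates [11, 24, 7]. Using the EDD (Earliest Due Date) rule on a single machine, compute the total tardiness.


Sort by due date (EDD order): [(2, 7), (6, 11), (9, 24)]
Compute completion times and tardiness:
  Job 1: p=2, d=7, C=2, tardiness=max(0,2-7)=0
  Job 2: p=6, d=11, C=8, tardiness=max(0,8-11)=0
  Job 3: p=9, d=24, C=17, tardiness=max(0,17-24)=0
Total tardiness = 0

0


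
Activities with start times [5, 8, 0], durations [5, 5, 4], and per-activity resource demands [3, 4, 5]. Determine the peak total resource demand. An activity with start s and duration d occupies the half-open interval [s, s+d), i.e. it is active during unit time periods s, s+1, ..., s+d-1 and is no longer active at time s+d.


Each activity i is active on [start_i, start_i + duration_i).
Compute total resource usage per time slot:
  t=0: active resources = [5], total = 5
  t=1: active resources = [5], total = 5
  t=2: active resources = [5], total = 5
  t=3: active resources = [5], total = 5
  t=4: active resources = [], total = 0
  t=5: active resources = [3], total = 3
  t=6: active resources = [3], total = 3
  t=7: active resources = [3], total = 3
  t=8: active resources = [3, 4], total = 7
  t=9: active resources = [3, 4], total = 7
  t=10: active resources = [4], total = 4
  t=11: active resources = [4], total = 4
  t=12: active resources = [4], total = 4
Peak resource demand = 7

7


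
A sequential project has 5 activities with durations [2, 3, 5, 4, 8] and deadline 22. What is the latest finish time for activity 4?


LF(activity 4) = deadline - sum of successor durations
Successors: activities 5 through 5 with durations [8]
Sum of successor durations = 8
LF = 22 - 8 = 14

14


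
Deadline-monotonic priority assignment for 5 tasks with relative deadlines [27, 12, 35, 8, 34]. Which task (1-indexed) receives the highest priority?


Sort tasks by relative deadline (ascending):
  Task 4: deadline = 8
  Task 2: deadline = 12
  Task 1: deadline = 27
  Task 5: deadline = 34
  Task 3: deadline = 35
Priority order (highest first): [4, 2, 1, 5, 3]
Highest priority task = 4

4


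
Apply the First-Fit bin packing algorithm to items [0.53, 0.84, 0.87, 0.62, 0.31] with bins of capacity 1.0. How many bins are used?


Place items sequentially using First-Fit:
  Item 0.53 -> new Bin 1
  Item 0.84 -> new Bin 2
  Item 0.87 -> new Bin 3
  Item 0.62 -> new Bin 4
  Item 0.31 -> Bin 1 (now 0.84)
Total bins used = 4

4


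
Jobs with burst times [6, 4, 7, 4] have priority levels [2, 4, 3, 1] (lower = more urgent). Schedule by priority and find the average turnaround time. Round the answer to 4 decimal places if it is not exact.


Sort by priority (ascending = highest first):
Order: [(1, 4), (2, 6), (3, 7), (4, 4)]
Completion times:
  Priority 1, burst=4, C=4
  Priority 2, burst=6, C=10
  Priority 3, burst=7, C=17
  Priority 4, burst=4, C=21
Average turnaround = 52/4 = 13.0

13.0


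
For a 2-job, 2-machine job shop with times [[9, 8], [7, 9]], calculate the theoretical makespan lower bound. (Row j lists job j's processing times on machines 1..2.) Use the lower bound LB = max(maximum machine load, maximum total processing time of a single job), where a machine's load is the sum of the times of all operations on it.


Machine loads:
  Machine 1: 9 + 7 = 16
  Machine 2: 8 + 9 = 17
Max machine load = 17
Job totals:
  Job 1: 17
  Job 2: 16
Max job total = 17
Lower bound = max(17, 17) = 17

17


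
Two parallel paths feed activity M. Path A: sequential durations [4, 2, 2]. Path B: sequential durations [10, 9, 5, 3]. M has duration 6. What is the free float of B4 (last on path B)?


ES(B4) = sum of predecessors on chain B = 24
EF(B4) = ES + duration = 24 + 3 = 27
Successor of B4 is M. ES(M) = max(sum(A), sum(B)) = max(8, 27) = 27
Free float = ES(successor) - EF(current) = 27 - 27 = 0

0


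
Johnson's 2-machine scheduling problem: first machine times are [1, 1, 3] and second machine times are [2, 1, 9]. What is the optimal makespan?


Apply Johnson's rule:
  Group 1 (a <= b): [(1, 1, 2), (2, 1, 1), (3, 3, 9)]
  Group 2 (a > b): []
Optimal job order: [1, 2, 3]
Schedule:
  Job 1: M1 done at 1, M2 done at 3
  Job 2: M1 done at 2, M2 done at 4
  Job 3: M1 done at 5, M2 done at 14
Makespan = 14

14


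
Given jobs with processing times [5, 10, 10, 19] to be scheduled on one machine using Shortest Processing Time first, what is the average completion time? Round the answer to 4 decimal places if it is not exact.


Sort jobs by processing time (SPT order): [5, 10, 10, 19]
Compute completion times sequentially:
  Job 1: processing = 5, completes at 5
  Job 2: processing = 10, completes at 15
  Job 3: processing = 10, completes at 25
  Job 4: processing = 19, completes at 44
Sum of completion times = 89
Average completion time = 89/4 = 22.25

22.25


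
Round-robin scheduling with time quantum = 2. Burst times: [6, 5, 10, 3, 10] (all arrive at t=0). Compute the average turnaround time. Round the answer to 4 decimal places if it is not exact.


Time quantum = 2
Execution trace:
  J1 runs 2 units, time = 2
  J2 runs 2 units, time = 4
  J3 runs 2 units, time = 6
  J4 runs 2 units, time = 8
  J5 runs 2 units, time = 10
  J1 runs 2 units, time = 12
  J2 runs 2 units, time = 14
  J3 runs 2 units, time = 16
  J4 runs 1 units, time = 17
  J5 runs 2 units, time = 19
  J1 runs 2 units, time = 21
  J2 runs 1 units, time = 22
  J3 runs 2 units, time = 24
  J5 runs 2 units, time = 26
  J3 runs 2 units, time = 28
  J5 runs 2 units, time = 30
  J3 runs 2 units, time = 32
  J5 runs 2 units, time = 34
Finish times: [21, 22, 32, 17, 34]
Average turnaround = 126/5 = 25.2

25.2


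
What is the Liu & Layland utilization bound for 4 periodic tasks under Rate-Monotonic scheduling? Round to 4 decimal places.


Compute 2^(1/4) = 1.1892071150
Subtract 1: 1.1892071150 - 1 = 0.1892071150
Multiply by n: 4 * 0.1892071150 = 0.7568284600
Round to 4 dp: 0.7568

0.7568


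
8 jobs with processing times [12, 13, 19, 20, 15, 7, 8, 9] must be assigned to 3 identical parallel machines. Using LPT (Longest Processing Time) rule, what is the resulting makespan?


Sort jobs in decreasing order (LPT): [20, 19, 15, 13, 12, 9, 8, 7]
Assign each job to the least loaded machine:
  Machine 1: jobs [20, 9, 7], load = 36
  Machine 2: jobs [19, 12], load = 31
  Machine 3: jobs [15, 13, 8], load = 36
Makespan = max load = 36

36
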